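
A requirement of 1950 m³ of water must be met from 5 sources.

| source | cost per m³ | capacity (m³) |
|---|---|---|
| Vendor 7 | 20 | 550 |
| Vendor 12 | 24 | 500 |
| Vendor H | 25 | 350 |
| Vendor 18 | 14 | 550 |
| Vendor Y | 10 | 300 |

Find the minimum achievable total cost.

Fill from the cheapest source first.
Take 300 from Vendor Y at 10 ; need 1650 more.
Vendor 18 (14): use full 550 ; 1100 m³ to go.
Take 550 from Vendor 7 at 20 ; need 550 more.
Take 500 from Vendor 12 at 24 ; need 50 more.
Take 50 from Vendor H at 25 to finish.
Cost = 300×10 + 550×14 + 550×20 + 500×24 + 50×25 = 34950.

34950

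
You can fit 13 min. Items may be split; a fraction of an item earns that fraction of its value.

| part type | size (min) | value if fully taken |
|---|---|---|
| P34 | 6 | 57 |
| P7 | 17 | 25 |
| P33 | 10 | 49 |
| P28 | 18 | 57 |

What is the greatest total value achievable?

91.3

Sort by value density: P34 57/6≈9.5, P33 49/10≈4.9, P28 57/18≈3.17, P7 25/17≈1.47.
Take all of P34 (6 min, value 57) → 7 min left.
Fill the last 7 min with part of P33: 7/10 of it earns 34.3.
Total value = 91.3.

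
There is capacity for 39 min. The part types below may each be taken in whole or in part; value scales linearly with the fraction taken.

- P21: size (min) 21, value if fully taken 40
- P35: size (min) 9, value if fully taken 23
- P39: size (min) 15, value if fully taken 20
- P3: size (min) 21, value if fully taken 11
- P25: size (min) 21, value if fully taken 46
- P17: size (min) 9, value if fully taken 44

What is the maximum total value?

113

Sort by value density: P17 44/9≈4.89, P35 23/9≈2.56, P25 46/21≈2.19, P21 40/21≈1.9, P39 20/15≈1.33, P3 11/21≈0.524.
Take all of P17 (9 min, value 44) — 30 min left.
P35: take in full, 9 min for value 23 — 21 left.
All 21 min of P25 fit (value 46) — 0 remain.
Total value = 113.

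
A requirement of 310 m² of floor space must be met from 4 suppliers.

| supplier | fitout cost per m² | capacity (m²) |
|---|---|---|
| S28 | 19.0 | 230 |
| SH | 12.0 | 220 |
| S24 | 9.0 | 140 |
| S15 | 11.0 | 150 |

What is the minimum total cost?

Cheapest first:
S24 (9.0): use full 140 → 170 m² to go.
S15 at 11.0: take all 150 m² → 20 still needed.
SH at 12.0: take 20 of its 220 → requirement met.
S28: unused.
Cost = 140×9.0 + 150×11.0 + 20×12.0 = 3150.

3150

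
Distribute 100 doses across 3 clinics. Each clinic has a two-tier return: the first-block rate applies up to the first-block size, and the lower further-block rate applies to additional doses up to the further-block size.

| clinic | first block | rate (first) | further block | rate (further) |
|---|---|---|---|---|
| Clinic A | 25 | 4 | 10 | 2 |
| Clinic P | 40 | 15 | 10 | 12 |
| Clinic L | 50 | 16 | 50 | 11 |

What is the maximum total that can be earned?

Treat each block as its own option and order by rate: Clinic L/first 16 > Clinic P/first 15 > Clinic P/second 12 > Clinic L/second 11 > Clinic A/first 4 > Clinic A/second 2.
Clinic L/first (16): +50 — 50 left.
Clinic P/first (15): +40 — 10 left.
Clinic P/second (12): +10 — 0 left.
Total = 16×50 + 15×40 + 12×10 = 1520.

1520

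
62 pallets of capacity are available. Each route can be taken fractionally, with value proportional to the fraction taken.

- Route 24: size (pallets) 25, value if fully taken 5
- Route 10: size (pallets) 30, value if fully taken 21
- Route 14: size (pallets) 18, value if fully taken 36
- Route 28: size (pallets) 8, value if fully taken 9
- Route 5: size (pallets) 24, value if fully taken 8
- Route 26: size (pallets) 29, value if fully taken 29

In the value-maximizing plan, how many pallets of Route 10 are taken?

Rank by value-to-size ratio: Route 14 36/18≈2, Route 28 9/8≈1.12, Route 26 29/29≈1, Route 10 21/30≈0.7, Route 5 8/24≈0.333, Route 24 5/25≈0.2.
All 18 pallets of Route 14 fit (value 36) ; 44 remain.
Route 28: take in full, 8 pallets for value 9 ; 36 left.
Take all of Route 26 (29 pallets, value 29) ; 7 pallets left.
Fill the last 7 pallets with part of Route 10: 7/30 of it earns 4.9.

7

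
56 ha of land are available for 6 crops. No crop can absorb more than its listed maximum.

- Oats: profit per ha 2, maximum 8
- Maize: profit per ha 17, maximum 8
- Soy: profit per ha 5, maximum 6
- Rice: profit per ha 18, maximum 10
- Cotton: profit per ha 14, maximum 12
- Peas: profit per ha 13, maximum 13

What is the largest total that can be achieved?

697

Rank by profit per ha: Rice 18 > Maize 17 > Cotton 14 > Peas 13 > Soy 5 > Oats 2.
Give Rice 10 to hit its cap of 10 ; 46 left.
Give Maize 8 to hit its cap of 8 ; 38 left.
Cotton takes 12 to reach its cap of 12 ; 26 left.
Give Peas 13 to hit its cap of 13 ; 13 left.
Give Soy 6 to hit its cap of 6 ; 7 left.
Oats: +7 (room for 8) → 7. Pool exhausted.
Total = 2×7 + 17×8 + 5×6 + 18×10 + 14×12 + 13×13 = 697.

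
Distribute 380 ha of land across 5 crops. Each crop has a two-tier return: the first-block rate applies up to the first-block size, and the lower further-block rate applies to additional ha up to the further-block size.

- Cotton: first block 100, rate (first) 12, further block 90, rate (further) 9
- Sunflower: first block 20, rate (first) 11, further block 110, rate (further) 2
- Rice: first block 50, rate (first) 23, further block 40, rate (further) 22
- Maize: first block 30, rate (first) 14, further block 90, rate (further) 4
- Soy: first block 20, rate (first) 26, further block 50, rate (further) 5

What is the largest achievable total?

5350

Rank every tier by rate: Soy/T1 26 > Rice/T1 23 > Rice/T2 22 > Maize/T1 14 > Cotton/T1 12 > Sunflower/T1 11 > Cotton/T2 9 > Soy/T2 5 > Maize/T2 4 > Sunflower/T2 2.
Soy/T1 (26): +20 — 360 left.
Rice T1 at 23: fill all 50 — 310 left.
Fill Rice T2 block (40 at 22) — 270 left.
Maize T1 at 14: fill all 30 — 240 left.
Fill Cotton T1 block (100 at 12) — 140 left.
Sunflower/T1 (11): +20 — 120 left.
Cotton T2 at 9: fill all 90 — 30 left.
30 remain; put them into Soy T2 at 5.
Total = 26×20 + 23×50 + 22×40 + 14×30 + 12×100 + 11×20 + 9×90 + 5×30 = 5350.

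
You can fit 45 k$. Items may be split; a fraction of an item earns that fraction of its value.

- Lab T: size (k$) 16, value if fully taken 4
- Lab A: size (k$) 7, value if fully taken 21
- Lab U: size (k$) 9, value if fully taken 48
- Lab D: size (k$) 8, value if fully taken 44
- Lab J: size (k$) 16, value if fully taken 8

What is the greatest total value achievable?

122.25

Best value per unit of size first: Lab D 44/8≈5.5, Lab U 48/9≈5.33, Lab A 21/7≈3, Lab J 8/16≈0.5, Lab T 4/16≈0.25.
Lab D: take in full, 8 k$ for value 44 — 37 left.
All 9 k$ of Lab U fit (value 48) — 28 remain.
All 7 k$ of Lab A fit (value 21) — 21 remain.
All 16 k$ of Lab J fit (value 8) — 5 remain.
5 k$ left: a 5/16 share of Lab T gives 4×5/16 = 1.25.
Total value = 122.25.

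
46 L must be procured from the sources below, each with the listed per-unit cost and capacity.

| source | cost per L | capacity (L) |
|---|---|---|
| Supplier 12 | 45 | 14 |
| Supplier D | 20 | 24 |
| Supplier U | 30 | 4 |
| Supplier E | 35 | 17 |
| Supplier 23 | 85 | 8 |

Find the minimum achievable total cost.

1240

Use sources in increasing cost order.
Supplier D at 20: take all 24 L → 22 still needed.
Supplier U at 30: take all 4 L → 18 still needed.
Supplier E at 35: take all 17 L → 1 still needed.
Supplier 12 at 45: take 1 of its 14 → requirement met.
Supplier 23: unused.
Cost = 24×20 + 4×30 + 17×35 + 1×45 = 1240.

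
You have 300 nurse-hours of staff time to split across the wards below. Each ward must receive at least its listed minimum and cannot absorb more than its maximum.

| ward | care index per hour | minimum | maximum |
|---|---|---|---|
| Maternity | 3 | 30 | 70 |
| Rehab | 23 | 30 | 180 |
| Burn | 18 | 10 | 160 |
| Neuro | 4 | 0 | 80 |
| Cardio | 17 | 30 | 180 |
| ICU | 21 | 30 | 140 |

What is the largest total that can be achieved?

5970

Meeting every minimum uses 30+30+10+0+30+30 = 130 nurse-hours, leaving 170.
Order the wards by care index per hour: Rehab 23 > ICU 21 > Burn 18 > Cardio 17 > Neuro 4 > Maternity 3.
Rehab: +150 to 180 (cap) ; 20 left.
ICU: +20 (room for 110) → 50. Pool exhausted.
Total = 3×30 + 23×180 + 18×10 + 17×30 + 21×50 = 5970.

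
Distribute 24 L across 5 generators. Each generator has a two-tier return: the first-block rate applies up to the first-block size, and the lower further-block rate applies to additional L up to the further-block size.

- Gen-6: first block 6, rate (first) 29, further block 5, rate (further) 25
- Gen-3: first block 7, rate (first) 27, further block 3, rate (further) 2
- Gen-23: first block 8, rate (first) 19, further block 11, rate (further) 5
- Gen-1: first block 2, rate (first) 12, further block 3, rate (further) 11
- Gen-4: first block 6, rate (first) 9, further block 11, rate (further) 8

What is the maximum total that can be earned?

602

Rank every tier by rate: Gen-6/tier1 29 > Gen-3/tier1 27 > Gen-6/tier2 25 > Gen-23/tier1 19 > Gen-1/tier1 12 > Gen-1/tier2 11 > Gen-4/tier1 9 > Gen-4/tier2 8 > Gen-23/tier2 5 > Gen-3/tier2 2.
Gen-6 tier1 at 29: fill all 6 → 18 left.
Gen-3/tier1 (27): +7 → 11 left.
Gen-6 tier2 at 25: fill all 5 → 6 left.
Gen-23/tier1: +6 of 8 at 19; pool empty.
Total = 29×6 + 27×7 + 25×5 + 19×6 = 602.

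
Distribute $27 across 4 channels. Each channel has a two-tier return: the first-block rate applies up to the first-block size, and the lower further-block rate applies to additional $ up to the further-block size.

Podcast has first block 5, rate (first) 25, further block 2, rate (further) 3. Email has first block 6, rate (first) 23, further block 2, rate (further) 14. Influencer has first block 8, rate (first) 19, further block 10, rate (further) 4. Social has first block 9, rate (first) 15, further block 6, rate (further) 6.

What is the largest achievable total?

535

Order all 8 blocks by rate: Podcast/first 25 > Email/first 23 > Influencer/first 19 > Social/first 15 > Email/second 14 > Social/second 6 > Influencer/second 4 > Podcast/second 3.
Podcast/first (25): +5 → 22 left.
Email/first (23): +6 → 16 left.
Influencer/first (19): +8 → 8 left.
Social first at 15: only 8 left, fill 8.
Total = 25×5 + 23×6 + 19×8 + 15×8 = 535.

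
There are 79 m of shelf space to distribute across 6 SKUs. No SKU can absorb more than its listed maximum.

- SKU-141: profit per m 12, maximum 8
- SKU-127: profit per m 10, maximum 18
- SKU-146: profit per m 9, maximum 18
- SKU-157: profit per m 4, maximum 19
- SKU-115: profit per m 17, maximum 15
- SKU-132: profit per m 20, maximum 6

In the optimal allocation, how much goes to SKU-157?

14

Highest profit per m first: SKU-132 20 > SKU-115 17 > SKU-141 12 > SKU-127 10 > SKU-146 9 > SKU-157 4.
SKU-132 takes 6 to reach its cap of 6 → 73 left.
SKU-115: +15 to 15 (cap) → 58 left.
SKU-141: +8 to 8 (cap) → 50 left.
Give SKU-127 18 to hit its cap of 18 → 32 left.
SKU-146 takes 18 to reach its cap of 18 → 14 left.
SKU-157 has room for 19 but only 14 remain, so it gets 14.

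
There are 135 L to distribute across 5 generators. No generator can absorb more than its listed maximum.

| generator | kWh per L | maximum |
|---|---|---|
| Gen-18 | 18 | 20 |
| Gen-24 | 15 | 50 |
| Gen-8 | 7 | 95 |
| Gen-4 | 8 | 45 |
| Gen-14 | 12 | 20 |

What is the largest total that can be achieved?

Highest kWh per L first: Gen-18 18 > Gen-24 15 > Gen-14 12 > Gen-4 8 > Gen-8 7.
Give Gen-18 20 to hit its cap of 20 ; 115 left.
Gen-24: +50 to 50 (cap) ; 65 left.
Give Gen-14 20 to hit its cap of 20 ; 45 left.
Gen-4: +45 to 45 (cap) ; 0 left.
Total = 18×20 + 15×50 + 8×45 + 12×20 = 1710.

1710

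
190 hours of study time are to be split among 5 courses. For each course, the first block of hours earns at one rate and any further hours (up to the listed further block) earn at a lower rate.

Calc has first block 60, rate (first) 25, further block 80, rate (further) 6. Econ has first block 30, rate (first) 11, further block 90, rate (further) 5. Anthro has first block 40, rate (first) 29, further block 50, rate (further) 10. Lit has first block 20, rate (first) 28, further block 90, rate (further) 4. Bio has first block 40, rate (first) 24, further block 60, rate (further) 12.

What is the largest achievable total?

Treat each block as its own option and order by rate: Anthro/first 29 > Lit/first 28 > Calc/first 25 > Bio/first 24 > Bio/second 12 > Econ/first 11 > Anthro/second 10 > Calc/second 6 > Econ/second 5 > Lit/second 4.
Anthro first at 29: fill all 40 → 150 left.
Lit first at 28: fill all 20 → 130 left.
Calc first at 25: fill all 60 → 70 left.
Bio first at 24: fill all 40 → 30 left.
30 remain; put them into Bio second at 12.
Total = 29×40 + 28×20 + 25×60 + 24×40 + 12×30 = 4540.

4540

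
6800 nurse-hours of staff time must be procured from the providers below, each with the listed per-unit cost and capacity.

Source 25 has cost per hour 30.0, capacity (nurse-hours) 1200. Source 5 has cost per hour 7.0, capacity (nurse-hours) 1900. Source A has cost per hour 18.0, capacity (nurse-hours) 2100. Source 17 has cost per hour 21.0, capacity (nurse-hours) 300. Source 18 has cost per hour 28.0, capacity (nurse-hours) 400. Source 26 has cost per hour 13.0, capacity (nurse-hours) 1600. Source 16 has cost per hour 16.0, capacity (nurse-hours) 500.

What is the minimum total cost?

Fill from the cheapest provider first.
Take 1900 from Source 5 at 7.0 — need 4900 more.
Take 1600 from Source 26 at 13.0 — need 3300 more.
Take 500 from Source 16 at 16.0 — need 2800 more.
Source A (18.0): use full 2100 — 700 nurse-hours to go.
Source 17 at 21.0: take all 300 nurse-hours — 400 still needed.
Source 18 (28.0): use full 400 — 0 nurse-hours to go.
Source 25: unused.
Cost = 1900×7.0 + 1600×13.0 + 500×16.0 + 2100×18.0 + 300×21.0 + 400×28.0 = 97400.

97400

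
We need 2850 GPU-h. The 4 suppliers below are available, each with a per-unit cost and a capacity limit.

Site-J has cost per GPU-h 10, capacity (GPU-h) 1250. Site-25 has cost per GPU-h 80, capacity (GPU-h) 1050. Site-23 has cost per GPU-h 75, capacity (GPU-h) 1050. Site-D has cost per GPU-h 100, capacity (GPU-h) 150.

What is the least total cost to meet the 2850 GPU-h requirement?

Use suppliers in increasing cost order.
Site-J at 10: take all 1250 GPU-h ; 1600 still needed.
Take 1050 from Site-23 at 75 ; need 550 more.
Take 550 from Site-25 at 80 to finish.
Site-D: unused.
Cost = 1250×10 + 1050×75 + 550×80 = 135250.

135250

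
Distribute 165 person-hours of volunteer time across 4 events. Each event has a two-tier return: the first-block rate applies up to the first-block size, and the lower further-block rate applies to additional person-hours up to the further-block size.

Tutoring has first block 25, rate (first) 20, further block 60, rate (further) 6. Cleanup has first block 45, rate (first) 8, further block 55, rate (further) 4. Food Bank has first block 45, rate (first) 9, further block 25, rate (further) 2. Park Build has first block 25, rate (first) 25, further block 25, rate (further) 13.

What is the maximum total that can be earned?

Order all 8 blocks by rate: Park Build/first 25 > Tutoring/first 20 > Park Build/second 13 > Food Bank/first 9 > Cleanup/first 8 > Tutoring/second 6 > Cleanup/second 4 > Food Bank/second 2.
Park Build first at 25: fill all 25 — 140 left.
Tutoring first at 20: fill all 25 — 115 left.
Park Build/second (13): +25 — 90 left.
Fill Food Bank first block (45 at 9) — 45 left.
Fill Cleanup first block (45 at 8) — 0 left.
Total = 25×25 + 20×25 + 13×25 + 9×45 + 8×45 = 2215.

2215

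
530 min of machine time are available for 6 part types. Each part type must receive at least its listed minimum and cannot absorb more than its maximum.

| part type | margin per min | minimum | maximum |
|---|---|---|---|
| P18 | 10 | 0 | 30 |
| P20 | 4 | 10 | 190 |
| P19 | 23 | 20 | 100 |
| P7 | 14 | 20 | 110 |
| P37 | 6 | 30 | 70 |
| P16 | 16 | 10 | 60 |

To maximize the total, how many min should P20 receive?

160

Meeting every minimum uses 0+10+20+20+30+10 = 90 min, leaving 440.
Highest margin per min first: P19 23 > P16 16 > P7 14 > P18 10 > P37 6 > P20 4.
Give P19 80 more to hit its cap of 100 ; 360 left.
P16 takes 50 more to reach its cap of 60 ; 310 left.
P7 takes 90 more to reach its cap of 110 ; 220 left.
P18: +30 to 30 (cap) ; 190 left.
P37: +40 to 70 (cap) ; 150 left.
Only 150 left; P20 takes them to reach 160.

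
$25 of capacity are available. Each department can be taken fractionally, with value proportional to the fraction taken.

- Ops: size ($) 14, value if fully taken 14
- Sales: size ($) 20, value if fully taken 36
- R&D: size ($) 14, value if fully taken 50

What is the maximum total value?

69.8

Sort by value density: R&D 50/14≈3.57, Sales 36/20≈1.8, Ops 14/14≈1.
All 14 $ of R&D fit (value 50) — 11 remain.
Only 11 $ remain; take 11/20 of Sales for value 36×11/20 = 19.8.
Total value = 69.8.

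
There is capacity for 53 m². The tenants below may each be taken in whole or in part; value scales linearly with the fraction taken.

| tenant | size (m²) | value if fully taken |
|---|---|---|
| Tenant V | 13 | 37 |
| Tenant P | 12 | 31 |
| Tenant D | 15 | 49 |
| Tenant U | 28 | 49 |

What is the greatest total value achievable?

139.75

Best value per unit of size first: Tenant D 49/15≈3.27, Tenant V 37/13≈2.85, Tenant P 31/12≈2.58, Tenant U 49/28≈1.75.
Take all of Tenant D (15 m², value 49) → 38 m² left.
All 13 m² of Tenant V fit (value 37) → 25 remain.
All 12 m² of Tenant P fit (value 31) → 13 remain.
Fill the last 13 m² with part of Tenant U: 13/28 of it earns 22.75.
Total value = 139.75.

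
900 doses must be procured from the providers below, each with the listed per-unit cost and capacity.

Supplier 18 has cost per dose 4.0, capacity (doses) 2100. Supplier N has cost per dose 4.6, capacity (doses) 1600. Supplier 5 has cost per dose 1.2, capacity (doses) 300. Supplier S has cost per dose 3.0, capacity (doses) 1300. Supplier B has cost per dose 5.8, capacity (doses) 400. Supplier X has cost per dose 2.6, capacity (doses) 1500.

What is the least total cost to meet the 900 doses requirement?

1920

Use providers in increasing cost order.
Supplier 5 (1.2): use full 300 — 600 doses to go.
Supplier X (2.6): take the remaining 600 — done.
Supplier S, Supplier 18, Supplier N, Supplier B: unused.
Cost = 300×1.2 + 600×2.6 = 1920.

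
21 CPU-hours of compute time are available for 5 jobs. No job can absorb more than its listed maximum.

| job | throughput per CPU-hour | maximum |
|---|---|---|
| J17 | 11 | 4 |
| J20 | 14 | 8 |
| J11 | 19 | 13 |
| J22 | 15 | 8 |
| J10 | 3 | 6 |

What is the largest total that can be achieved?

Order the jobs by throughput per CPU-hour: J11 19 > J22 15 > J20 14 > J17 11 > J10 3.
J11: +13 to 13 (cap) — 8 left.
J22 takes 8 to reach its cap of 8 — 0 left.
Total = 19×13 + 15×8 = 367.

367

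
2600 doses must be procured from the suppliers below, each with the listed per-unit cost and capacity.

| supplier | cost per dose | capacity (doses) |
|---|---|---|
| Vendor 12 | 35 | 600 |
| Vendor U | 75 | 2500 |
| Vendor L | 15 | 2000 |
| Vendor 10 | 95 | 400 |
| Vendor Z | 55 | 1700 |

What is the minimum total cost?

Cheapest first:
Take 2000 from Vendor L at 15 → need 600 more.
Vendor 12 at 35: take all 600 doses → 0 still needed.
Vendor Z, Vendor U, Vendor 10: unused.
Cost = 2000×15 + 600×35 = 51000.

51000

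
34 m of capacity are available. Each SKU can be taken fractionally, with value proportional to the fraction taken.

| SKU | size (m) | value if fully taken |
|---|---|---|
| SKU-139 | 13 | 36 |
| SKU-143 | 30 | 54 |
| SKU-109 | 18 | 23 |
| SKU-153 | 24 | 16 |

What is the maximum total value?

Rank by value-to-size ratio: SKU-139 36/13≈2.77, SKU-143 54/30≈1.8, SKU-109 23/18≈1.28, SKU-153 16/24≈0.667.
SKU-139: take in full, 13 m for value 36 → 21 left.
Only 21 m remain; take 21/30 of SKU-143 for value 54×21/30 = 37.8.
Total value = 73.8.

73.8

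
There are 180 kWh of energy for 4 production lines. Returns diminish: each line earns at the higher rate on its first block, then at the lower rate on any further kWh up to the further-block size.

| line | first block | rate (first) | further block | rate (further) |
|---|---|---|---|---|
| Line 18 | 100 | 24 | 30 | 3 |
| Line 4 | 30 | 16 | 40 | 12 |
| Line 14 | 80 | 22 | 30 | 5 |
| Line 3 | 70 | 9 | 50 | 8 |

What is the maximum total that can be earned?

4160

Rank every tier by rate: Line 18/T1 24 > Line 14/T1 22 > Line 4/T1 16 > Line 4/T2 12 > Line 3/T1 9 > Line 3/T2 8 > Line 14/T2 5 > Line 18/T2 3.
Line 18 T1 at 24: fill all 100 ; 80 left.
Line 14/T1 (22): +80 ; 0 left.
Total = 24×100 + 22×80 = 4160.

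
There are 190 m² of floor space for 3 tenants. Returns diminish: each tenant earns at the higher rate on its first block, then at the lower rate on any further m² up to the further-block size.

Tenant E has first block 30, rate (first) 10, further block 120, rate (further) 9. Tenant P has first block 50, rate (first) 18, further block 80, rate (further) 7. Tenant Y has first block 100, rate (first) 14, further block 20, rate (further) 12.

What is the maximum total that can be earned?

2740

Order all 6 blocks by rate: Tenant P/first 18 > Tenant Y/first 14 > Tenant Y/second 12 > Tenant E/first 10 > Tenant E/second 9 > Tenant P/second 7.
Tenant P/first (18): +50 → 140 left.
Tenant Y/first (14): +100 → 40 left.
Tenant Y second at 12: fill all 20 → 20 left.
20 remain; put them into Tenant E first at 10.
Total = 18×50 + 14×100 + 12×20 + 10×20 = 2740.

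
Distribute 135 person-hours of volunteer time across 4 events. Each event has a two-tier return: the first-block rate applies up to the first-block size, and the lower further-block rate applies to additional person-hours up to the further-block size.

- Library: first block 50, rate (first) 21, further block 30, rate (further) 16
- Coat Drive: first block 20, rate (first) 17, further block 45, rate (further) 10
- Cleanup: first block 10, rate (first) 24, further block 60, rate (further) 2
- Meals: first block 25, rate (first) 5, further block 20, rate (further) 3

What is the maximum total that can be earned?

Treat each block as its own option and order by rate: Cleanup/first 24 > Library/first 21 > Coat Drive/first 17 > Library/second 16 > Coat Drive/second 10 > Meals/first 5 > Meals/second 3 > Cleanup/second 2.
Cleanup/first (24): +10 — 125 left.
Fill Library first block (50 at 21) — 75 left.
Coat Drive first at 17: fill all 20 — 55 left.
Library second at 16: fill all 30 — 25 left.
Coat Drive/second: +25 of 45 at 10; pool empty.
Total = 24×10 + 21×50 + 17×20 + 16×30 + 10×25 = 2360.

2360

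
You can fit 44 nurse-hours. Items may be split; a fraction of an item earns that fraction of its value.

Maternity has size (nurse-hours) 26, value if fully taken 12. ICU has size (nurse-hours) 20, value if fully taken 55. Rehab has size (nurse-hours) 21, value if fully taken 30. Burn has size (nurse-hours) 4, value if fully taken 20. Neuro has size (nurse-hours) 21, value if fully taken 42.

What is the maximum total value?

Rank by value-to-size ratio: Burn 20/4≈5, ICU 55/20≈2.75, Neuro 42/21≈2, Rehab 30/21≈1.43, Maternity 12/26≈0.462.
Take all of Burn (4 nurse-hours, value 20) — 40 nurse-hours left.
All 20 nurse-hours of ICU fit (value 55) — 20 remain.
20 nurse-hours left: a 20/21 share of Neuro gives 42×20/21 = 40.
Total value = 115.

115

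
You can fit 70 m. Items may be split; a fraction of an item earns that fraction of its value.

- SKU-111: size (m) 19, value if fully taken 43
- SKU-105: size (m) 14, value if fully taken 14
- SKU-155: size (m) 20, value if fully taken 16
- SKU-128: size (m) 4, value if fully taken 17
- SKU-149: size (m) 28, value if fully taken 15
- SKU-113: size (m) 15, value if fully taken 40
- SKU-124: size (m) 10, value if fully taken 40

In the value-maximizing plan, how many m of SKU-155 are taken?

Rank by value-to-size ratio: SKU-128 17/4≈4.25, SKU-124 40/10≈4, SKU-113 40/15≈2.67, SKU-111 43/19≈2.26, SKU-105 14/14≈1, SKU-155 16/20≈0.8, SKU-149 15/28≈0.536.
SKU-128: take in full, 4 m for value 17 — 66 left.
Take all of SKU-124 (10 m, value 40) — 56 m left.
Take all of SKU-113 (15 m, value 40) — 41 m left.
All 19 m of SKU-111 fit (value 43) — 22 remain.
All 14 m of SKU-105 fit (value 14) — 8 remain.
8 m left: a 8/20 share of SKU-155 gives 16×8/20 = 6.4.

8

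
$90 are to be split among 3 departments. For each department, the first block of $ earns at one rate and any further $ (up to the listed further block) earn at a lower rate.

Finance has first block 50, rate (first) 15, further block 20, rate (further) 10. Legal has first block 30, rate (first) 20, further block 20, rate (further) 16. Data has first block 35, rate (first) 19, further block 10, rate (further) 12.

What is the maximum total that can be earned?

1660

Rank every tier by rate: Legal/T1 20 > Data/T1 19 > Legal/T2 16 > Finance/T1 15 > Data/T2 12 > Finance/T2 10.
Legal T1 at 20: fill all 30 ; 60 left.
Data T1 at 19: fill all 35 ; 25 left.
Legal/T2 (16): +20 ; 5 left.
Finance T1 at 15: only 5 left, fill 5.
Total = 20×30 + 19×35 + 16×20 + 15×5 = 1660.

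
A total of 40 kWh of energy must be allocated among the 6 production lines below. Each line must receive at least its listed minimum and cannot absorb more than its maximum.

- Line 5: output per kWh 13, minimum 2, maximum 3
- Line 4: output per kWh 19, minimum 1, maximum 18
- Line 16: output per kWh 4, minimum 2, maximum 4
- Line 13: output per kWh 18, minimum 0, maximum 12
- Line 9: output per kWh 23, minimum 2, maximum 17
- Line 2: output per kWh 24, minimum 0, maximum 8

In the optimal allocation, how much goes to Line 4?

Meeting every minimum uses 2+1+2+0+2+0 = 7 kWh, leaving 33.
Order the production lines by output per kWh: Line 2 24 > Line 9 23 > Line 4 19 > Line 13 18 > Line 5 13 > Line 16 4.
Line 2 takes 8 more to reach its cap of 8 ; 25 left.
Give Line 9 15 more to hit its cap of 17 ; 10 left.
Only 10 left; Line 4 takes them to reach 11.

11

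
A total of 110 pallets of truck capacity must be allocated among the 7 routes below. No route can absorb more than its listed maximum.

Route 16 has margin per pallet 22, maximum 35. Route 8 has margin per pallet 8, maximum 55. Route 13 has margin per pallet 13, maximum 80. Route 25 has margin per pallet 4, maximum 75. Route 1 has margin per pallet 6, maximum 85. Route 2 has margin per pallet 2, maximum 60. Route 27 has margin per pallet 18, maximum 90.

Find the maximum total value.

Highest margin per pallet first: Route 16 22 > Route 27 18 > Route 13 13 > Route 8 8 > Route 1 6 > Route 25 4 > Route 2 2.
Give Route 16 35 to hit its cap of 35 ; 75 left.
Route 27 has room for 90 but only 75 remain, so it gets 75.
Total = 22×35 + 18×75 = 2120.

2120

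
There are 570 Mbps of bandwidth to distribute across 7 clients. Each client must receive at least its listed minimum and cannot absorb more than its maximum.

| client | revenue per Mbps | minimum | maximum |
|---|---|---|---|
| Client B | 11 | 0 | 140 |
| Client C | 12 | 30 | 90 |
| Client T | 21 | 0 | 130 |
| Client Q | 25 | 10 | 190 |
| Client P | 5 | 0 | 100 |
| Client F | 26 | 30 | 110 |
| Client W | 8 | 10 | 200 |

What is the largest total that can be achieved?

Meeting every minimum uses 0+30+0+10+0+30+10 = 80 Mbps, leaving 490.
Order the clients by revenue per Mbps: Client F 26 > Client Q 25 > Client T 21 > Client C 12 > Client B 11 > Client W 8 > Client P 5.
Give Client F 80 more to hit its cap of 110 ; 410 left.
Give Client Q 180 more to hit its cap of 190 ; 230 left.
Give Client T 130 more to hit its cap of 130 ; 100 left.
Client C takes 60 more to reach its cap of 90 ; 40 left.
Only 40 left; Client B takes them to reach 40.
Total = 11×40 + 12×90 + 21×130 + 25×190 + 26×110 + 8×10 = 11940.

11940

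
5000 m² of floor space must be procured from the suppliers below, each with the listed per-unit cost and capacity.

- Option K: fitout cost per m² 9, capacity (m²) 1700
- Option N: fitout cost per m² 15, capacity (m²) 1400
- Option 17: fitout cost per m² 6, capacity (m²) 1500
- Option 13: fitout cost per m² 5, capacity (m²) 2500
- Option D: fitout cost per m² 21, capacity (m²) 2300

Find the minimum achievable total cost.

30500

Cheapest first:
Option 13 (5): use full 2500 — 2500 m² to go.
Option 17 at 6: take all 1500 m² — 1000 still needed.
Option K at 9: take 1000 of its 1700 — requirement met.
Option N, Option D: unused.
Cost = 2500×5 + 1500×6 + 1000×9 = 30500.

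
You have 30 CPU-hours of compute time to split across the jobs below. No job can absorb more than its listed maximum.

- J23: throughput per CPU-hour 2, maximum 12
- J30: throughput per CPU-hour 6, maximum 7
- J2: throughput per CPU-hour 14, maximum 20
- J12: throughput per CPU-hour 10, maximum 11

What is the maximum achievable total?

Highest throughput per CPU-hour first: J2 14 > J12 10 > J30 6 > J23 2.
Give J2 20 to hit its cap of 20 → 10 left.
J12: +10 (room for 11) → 10. Pool exhausted.
Total = 14×20 + 10×10 = 380.

380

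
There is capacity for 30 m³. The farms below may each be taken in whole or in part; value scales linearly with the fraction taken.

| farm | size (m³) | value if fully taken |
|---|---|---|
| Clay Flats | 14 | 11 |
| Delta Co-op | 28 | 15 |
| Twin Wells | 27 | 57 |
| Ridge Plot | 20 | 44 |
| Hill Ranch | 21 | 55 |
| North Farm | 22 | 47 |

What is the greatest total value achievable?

Best value per unit of size first: Hill Ranch 55/21≈2.62, Ridge Plot 44/20≈2.2, North Farm 47/22≈2.14, Twin Wells 57/27≈2.11, Clay Flats 11/14≈0.786, Delta Co-op 15/28≈0.536.
Hill Ranch: take in full, 21 m³ for value 55 → 9 left.
Fill the last 9 m³ with part of Ridge Plot: 9/20 of it earns 19.8.
Total value = 74.8.

74.8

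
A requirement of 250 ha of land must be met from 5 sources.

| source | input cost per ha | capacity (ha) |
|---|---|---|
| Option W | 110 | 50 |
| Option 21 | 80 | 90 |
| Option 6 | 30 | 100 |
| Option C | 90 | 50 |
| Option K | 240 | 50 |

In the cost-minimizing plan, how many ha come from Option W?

Use sources in increasing cost order.
Option 6 (30): use full 100 → 150 ha to go.
Option 21 at 80: take all 90 ha → 60 still needed.
Option C (90): use full 50 → 10 ha to go.
Option W (110): take the remaining 10 → done.
Option K: unused.

10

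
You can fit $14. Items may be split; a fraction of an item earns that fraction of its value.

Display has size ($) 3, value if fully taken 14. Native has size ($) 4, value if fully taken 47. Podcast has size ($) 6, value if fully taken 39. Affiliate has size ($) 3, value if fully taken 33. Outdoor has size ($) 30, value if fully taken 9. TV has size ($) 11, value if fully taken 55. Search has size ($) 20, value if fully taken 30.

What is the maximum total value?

Rank by value-to-size ratio: Native 47/4≈11.8, Affiliate 33/3≈11, Podcast 39/6≈6.5, TV 55/11≈5, Display 14/3≈4.67, Search 30/20≈1.5, Outdoor 9/30≈0.3.
Native: take in full, 4 $ for value 47 ; 10 left.
Affiliate: take in full, 3 $ for value 33 ; 7 left.
Take all of Podcast (6 $, value 39) ; 1 $ left.
1 $ left: a 1/11 share of TV gives 55×1/11 = 5.
Total value = 124.

124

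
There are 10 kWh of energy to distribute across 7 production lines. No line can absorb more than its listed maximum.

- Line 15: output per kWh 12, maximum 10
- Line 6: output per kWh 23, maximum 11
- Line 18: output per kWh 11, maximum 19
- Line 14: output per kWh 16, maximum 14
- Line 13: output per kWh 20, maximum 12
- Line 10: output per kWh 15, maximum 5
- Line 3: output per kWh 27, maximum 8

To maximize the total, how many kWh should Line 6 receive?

Highest output per kWh first: Line 3 27 > Line 6 23 > Line 13 20 > Line 14 16 > Line 10 15 > Line 15 12 > Line 18 11.
Line 3: +8 to 8 (cap) → 2 left.
Line 6 has room for 11 but only 2 remain, so it gets 2.

2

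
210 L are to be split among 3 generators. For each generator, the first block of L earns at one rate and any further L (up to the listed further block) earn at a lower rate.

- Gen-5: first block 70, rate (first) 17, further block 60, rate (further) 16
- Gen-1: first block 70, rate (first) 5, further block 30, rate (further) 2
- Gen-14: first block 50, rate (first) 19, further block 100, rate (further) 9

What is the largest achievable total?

3370

Order all 6 blocks by rate: Gen-14/tier1 19 > Gen-5/tier1 17 > Gen-5/tier2 16 > Gen-14/tier2 9 > Gen-1/tier1 5 > Gen-1/tier2 2.
Fill Gen-14 tier1 block (50 at 19) ; 160 left.
Gen-5/tier1 (17): +70 ; 90 left.
Fill Gen-5 tier2 block (60 at 16) ; 30 left.
Gen-14/tier2: +30 of 100 at 9; pool empty.
Total = 19×50 + 17×70 + 16×60 + 9×30 = 3370.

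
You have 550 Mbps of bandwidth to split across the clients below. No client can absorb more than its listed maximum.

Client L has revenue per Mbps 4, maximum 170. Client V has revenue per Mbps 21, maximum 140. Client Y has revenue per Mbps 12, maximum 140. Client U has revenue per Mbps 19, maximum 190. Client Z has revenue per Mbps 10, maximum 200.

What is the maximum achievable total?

Highest revenue per Mbps first: Client V 21 > Client U 19 > Client Y 12 > Client Z 10 > Client L 4.
Give Client V 140 to hit its cap of 140 — 410 left.
Give Client U 190 to hit its cap of 190 — 220 left.
Give Client Y 140 to hit its cap of 140 — 80 left.
Client Z has room for 200 but only 80 remain, so it gets 80.
Total = 21×140 + 12×140 + 19×190 + 10×80 = 9030.

9030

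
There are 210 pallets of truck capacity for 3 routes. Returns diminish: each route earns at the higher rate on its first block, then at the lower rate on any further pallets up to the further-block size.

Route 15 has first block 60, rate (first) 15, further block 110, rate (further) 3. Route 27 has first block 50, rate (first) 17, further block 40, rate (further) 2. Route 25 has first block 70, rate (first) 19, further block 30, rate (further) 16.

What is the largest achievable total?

3560

Order all 6 blocks by rate: Route 25/T1 19 > Route 27/T1 17 > Route 25/T2 16 > Route 15/T1 15 > Route 15/T2 3 > Route 27/T2 2.
Route 25/T1 (19): +70 → 140 left.
Route 27 T1 at 17: fill all 50 → 90 left.
Route 25 T2 at 16: fill all 30 → 60 left.
Route 15/T1 (15): +60 → 0 left.
Total = 19×70 + 17×50 + 16×30 + 15×60 = 3560.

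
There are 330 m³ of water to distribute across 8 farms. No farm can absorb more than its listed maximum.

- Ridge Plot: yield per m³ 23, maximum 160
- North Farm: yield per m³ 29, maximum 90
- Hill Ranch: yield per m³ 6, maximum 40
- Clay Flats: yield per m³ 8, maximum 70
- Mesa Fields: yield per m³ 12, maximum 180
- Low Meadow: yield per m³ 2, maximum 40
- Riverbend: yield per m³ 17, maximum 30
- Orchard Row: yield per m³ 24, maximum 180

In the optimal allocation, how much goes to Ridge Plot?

60

Highest yield per m³ first: North Farm 29 > Orchard Row 24 > Ridge Plot 23 > Riverbend 17 > Mesa Fields 12 > Clay Flats 8 > Hill Ranch 6 > Low Meadow 2.
Give North Farm 90 to hit its cap of 90 ; 240 left.
Give Orchard Row 180 to hit its cap of 180 ; 60 left.
Ridge Plot: +60 (room for 160) → 60. Pool exhausted.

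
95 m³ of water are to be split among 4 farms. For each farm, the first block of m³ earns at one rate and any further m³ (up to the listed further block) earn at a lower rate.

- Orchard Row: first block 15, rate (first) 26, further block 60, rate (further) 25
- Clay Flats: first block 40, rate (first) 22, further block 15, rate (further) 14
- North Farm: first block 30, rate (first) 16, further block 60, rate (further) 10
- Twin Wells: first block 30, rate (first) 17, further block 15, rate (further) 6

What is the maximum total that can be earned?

Order all 8 blocks by rate: Orchard Row/T1 26 > Orchard Row/T2 25 > Clay Flats/T1 22 > Twin Wells/T1 17 > North Farm/T1 16 > Clay Flats/T2 14 > North Farm/T2 10 > Twin Wells/T2 6.
Orchard Row/T1 (26): +15 → 80 left.
Fill Orchard Row T2 block (60 at 25) → 20 left.
Clay Flats/T1: +20 of 40 at 22; pool empty.
Total = 26×15 + 25×60 + 22×20 = 2330.

2330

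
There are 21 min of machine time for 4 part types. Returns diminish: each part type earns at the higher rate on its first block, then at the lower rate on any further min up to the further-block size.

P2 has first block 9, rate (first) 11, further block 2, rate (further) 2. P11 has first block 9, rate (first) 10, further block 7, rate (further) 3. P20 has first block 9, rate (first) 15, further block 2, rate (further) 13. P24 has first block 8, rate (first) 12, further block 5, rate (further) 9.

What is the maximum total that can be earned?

279

Order all 8 blocks by rate: P20/first 15 > P20/second 13 > P24/first 12 > P2/first 11 > P11/first 10 > P24/second 9 > P11/second 3 > P2/second 2.
Fill P20 first block (9 at 15) → 12 left.
P20 second at 13: fill all 2 → 10 left.
P24 first at 12: fill all 8 → 2 left.
P2 first at 11: only 2 left, fill 2.
Total = 15×9 + 13×2 + 12×8 + 11×2 = 279.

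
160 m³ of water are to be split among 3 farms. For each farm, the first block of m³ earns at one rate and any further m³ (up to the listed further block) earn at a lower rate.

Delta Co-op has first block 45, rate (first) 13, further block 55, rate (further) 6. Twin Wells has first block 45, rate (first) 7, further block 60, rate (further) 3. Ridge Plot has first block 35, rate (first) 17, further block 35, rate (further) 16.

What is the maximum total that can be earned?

2055

Rank every tier by rate: Ridge Plot/T1 17 > Ridge Plot/T2 16 > Delta Co-op/T1 13 > Twin Wells/T1 7 > Delta Co-op/T2 6 > Twin Wells/T2 3.
Ridge Plot/T1 (17): +35 — 125 left.
Ridge Plot/T2 (16): +35 — 90 left.
Delta Co-op/T1 (13): +45 — 45 left.
Fill Twin Wells T1 block (45 at 7) — 0 left.
Total = 17×35 + 16×35 + 13×45 + 7×45 = 2055.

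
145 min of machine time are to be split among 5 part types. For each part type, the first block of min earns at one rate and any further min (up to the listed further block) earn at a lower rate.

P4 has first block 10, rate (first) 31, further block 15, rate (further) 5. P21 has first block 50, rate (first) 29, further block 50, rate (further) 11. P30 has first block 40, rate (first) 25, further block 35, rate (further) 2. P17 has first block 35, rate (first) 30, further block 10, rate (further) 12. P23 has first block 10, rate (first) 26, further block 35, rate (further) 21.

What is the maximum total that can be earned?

Order all 10 blocks by rate: P4/T1 31 > P17/T1 30 > P21/T1 29 > P23/T1 26 > P30/T1 25 > P23/T2 21 > P17/T2 12 > P21/T2 11 > P4/T2 5 > P30/T2 2.
P4/T1 (31): +10 — 135 left.
P17/T1 (30): +35 — 100 left.
P21 T1 at 29: fill all 50 — 50 left.
P23/T1 (26): +10 — 40 left.
Fill P30 T1 block (40 at 25) — 0 left.
Total = 31×10 + 30×35 + 29×50 + 26×10 + 25×40 = 4070.

4070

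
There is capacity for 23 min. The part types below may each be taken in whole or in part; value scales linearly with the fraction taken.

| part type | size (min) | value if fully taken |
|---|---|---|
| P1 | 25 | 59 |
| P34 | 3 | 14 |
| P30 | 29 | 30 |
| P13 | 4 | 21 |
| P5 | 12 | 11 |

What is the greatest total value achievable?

72.76

Sort by value density: P13 21/4≈5.25, P34 14/3≈4.67, P1 59/25≈2.36, P30 30/29≈1.03, P5 11/12≈0.917.
Take all of P13 (4 min, value 21) → 19 min left.
Take all of P34 (3 min, value 14) → 16 min left.
Only 16 min remain; take 16/25 of P1 for value 59×16/25 = 37.76.
Total value = 72.76.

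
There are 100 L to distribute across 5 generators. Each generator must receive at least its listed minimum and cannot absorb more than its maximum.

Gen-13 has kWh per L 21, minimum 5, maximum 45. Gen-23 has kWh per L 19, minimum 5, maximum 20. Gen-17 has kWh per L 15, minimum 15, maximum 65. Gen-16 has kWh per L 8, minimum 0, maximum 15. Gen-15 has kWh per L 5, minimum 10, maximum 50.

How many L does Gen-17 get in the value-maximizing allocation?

Meeting every minimum uses 5+5+15+0+10 = 35 L, leaving 65.
Rank by kWh per L: Gen-13 21 > Gen-23 19 > Gen-17 15 > Gen-16 8 > Gen-15 5.
Give Gen-13 40 more to hit its cap of 45 — 25 left.
Gen-23 takes 15 more to reach its cap of 20 — 10 left.
Gen-17 has room for 50 more but only 10 remain, so it gets 25.

25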